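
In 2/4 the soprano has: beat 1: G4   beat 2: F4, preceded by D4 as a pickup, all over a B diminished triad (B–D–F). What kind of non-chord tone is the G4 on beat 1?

Appoggiatura.

The harmony at that moment is B diminished triad (B, D, F); G4 is not a chord tone.
It is approached by leap up from D4 and left by step down to F4.
Leap in, step out, metrically accented — an appoggiatura.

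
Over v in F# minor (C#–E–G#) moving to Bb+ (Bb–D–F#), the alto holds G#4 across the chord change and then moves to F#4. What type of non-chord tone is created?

G#4 is a suspension.

The harmony at that moment is Bb augmented triad (Bb, D, F#); G#4 is not a chord tone.
It is held over (the same pitch as the preceding G#4) and left by step down to F#4.
Held over from the previous chord and resolving down by step — a suspension.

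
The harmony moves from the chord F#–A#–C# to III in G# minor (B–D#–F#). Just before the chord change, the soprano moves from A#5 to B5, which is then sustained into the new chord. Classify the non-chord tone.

B5 is an anticipation.

The harmony at that moment is F# major triad (F#, A#, C#); B5 is not a chord tone.
It is approached by step up from A#5 and then sustained as the same pitch into the next harmony.
Arriving early and becoming a chord tone when the harmony changes — an anticipation.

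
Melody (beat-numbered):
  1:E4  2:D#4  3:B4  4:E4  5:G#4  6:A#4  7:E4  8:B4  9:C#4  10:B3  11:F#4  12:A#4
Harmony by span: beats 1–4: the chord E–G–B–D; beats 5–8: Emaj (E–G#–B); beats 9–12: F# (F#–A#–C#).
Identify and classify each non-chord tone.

The harmony at that moment is E minor seventh chord (E, G, B, D); D#4 is not a chord tone.
It is approached by step down from E4 and left by leap up to B4.
Step in, leap out — an escape tone.
The harmony at that moment is E major triad (E, G#, B); A#4 is not a chord tone.
It is approached by step up from G#4 and left by leap down to E4.
Step in, leap out — an escape tone.
The harmony at that moment is F# major triad (F#, A#, C#); B3 is not a chord tone.
It is approached by step down from C#4 and left by leap up to F#4.
Step in, leap out — an escape tone.

D#4 (beat 2) — escape tone; A#4 (beat 6) — escape tone; B3 (beat 10) — escape tone.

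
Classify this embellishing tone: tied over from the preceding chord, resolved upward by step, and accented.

Retardation.

Approach: by preparation — the pitch is first a chord tone, then held (tied or repeated) while the harmony changes under it. Departure: up by step. Metric position: strong.
A prepared dissonance that resolves upward by step — a retardation. (The same figure resolving downward would be a suspension.)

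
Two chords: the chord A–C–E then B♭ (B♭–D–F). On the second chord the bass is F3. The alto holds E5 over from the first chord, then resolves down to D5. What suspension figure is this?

7–6 suspension.

At the second chord the bass is F3. The suspended E5 lies a seventh above the bass; after resolving down by step to D5, the interval above the bass becomes a sixth.
Suspension figures are named by those two intervals: 7–6.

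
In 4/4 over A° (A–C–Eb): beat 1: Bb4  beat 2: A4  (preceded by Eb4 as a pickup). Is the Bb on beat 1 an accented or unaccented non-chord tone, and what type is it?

Accented appoggiatura.

The harmony at that moment is A diminished triad (A, C, Eb); Bb4 is not a chord tone.
It is approached by leap up from Eb4 and left by step down to A4.
Leap in, step out — an appoggiatura.
It falls on the downbeat, so it is accented.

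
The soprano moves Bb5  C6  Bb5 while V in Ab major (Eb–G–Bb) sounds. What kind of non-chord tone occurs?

The harmony at that moment is Eb major triad (Eb, G, Bb); C6 is not a chord tone.
It is approached by step up from Bb5 and left by step down to Bb5.
Step away and step back to the same note — a neighbor tone (upper neighbor).

C6 is a neighbor tone.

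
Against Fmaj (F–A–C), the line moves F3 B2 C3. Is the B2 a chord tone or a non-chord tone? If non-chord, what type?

The harmony at that moment is F major triad (F, A, C); B2 is not a chord tone.
It is approached by leap down from F3 and left by step up to C3.
Leap in, step out — an appoggiatura.

Non-chord tone — an appoggiatura.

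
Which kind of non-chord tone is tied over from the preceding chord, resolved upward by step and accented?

Retardation.

Approach: by preparation — the pitch is first a chord tone, then held (tied or repeated) while the harmony changes under it. Departure: up by step. Metric position: strong.
A prepared dissonance that resolves upward by step — a retardation. (The same figure resolving downward would be a suspension.)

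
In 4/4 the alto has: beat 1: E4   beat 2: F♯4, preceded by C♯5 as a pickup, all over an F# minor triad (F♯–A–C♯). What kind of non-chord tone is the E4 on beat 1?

The harmony at that moment is F♯ minor triad (F♯, A, C♯); E4 is not a chord tone.
It is approached by leap down from C♯5 and left by step up to F♯4.
Leap in, step out, metrically accented — an appoggiatura.

Appoggiatura.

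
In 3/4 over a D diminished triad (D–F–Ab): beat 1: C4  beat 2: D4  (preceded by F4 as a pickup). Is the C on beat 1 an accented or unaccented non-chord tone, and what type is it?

The harmony at that moment is D diminished triad (D, F, Ab); C4 is not a chord tone.
It is approached by leap down from F4 and left by step up to D4.
Leap in, step out — an appoggiatura.
It falls on the downbeat, so it is accented.

Accented appoggiatura.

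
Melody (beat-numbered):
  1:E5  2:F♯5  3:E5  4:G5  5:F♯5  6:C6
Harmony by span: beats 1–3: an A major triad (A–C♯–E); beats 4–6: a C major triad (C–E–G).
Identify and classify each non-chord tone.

F♯5 (beat 2) — neighbor tone; F♯5 (beat 5) — escape tone.

The harmony at that moment is A major triad (A, C♯, E); F♯5 is not a chord tone.
It is approached by step up from E5 and left by step down to E5.
Step away and step back to the same note — a neighbor tone (upper neighbor).
The harmony at that moment is C major triad (C, E, G); F♯5 is not a chord tone.
It is approached by step down from G5 and left by leap up to C6.
Step in, leap out — an escape tone.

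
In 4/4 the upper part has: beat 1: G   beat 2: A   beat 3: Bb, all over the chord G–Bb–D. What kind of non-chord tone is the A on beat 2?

Passing tone.

The harmony at that moment is G minor triad (G, Bb, D); A is not a chord tone.
It is approached by step up from G and left by step up to Bb.
Step in, step out in the same direction — a passing tone.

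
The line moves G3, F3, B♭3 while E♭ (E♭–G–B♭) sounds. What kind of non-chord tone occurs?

F3 is an escape tone.

The harmony at that moment is E♭ major triad (E♭, G, B♭); F3 is not a chord tone.
It is approached by step down from G3 and left by leap up to B♭3.
Step in, leap out — an escape tone.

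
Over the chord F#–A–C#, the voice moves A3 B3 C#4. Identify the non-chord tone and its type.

The harmony at that moment is F# minor triad (F#, A, C#); B3 is not a chord tone.
It is approached by step up from A3 and left by step up to C#4.
Step in, step out in the same direction — a passing tone.

B3 is a passing tone.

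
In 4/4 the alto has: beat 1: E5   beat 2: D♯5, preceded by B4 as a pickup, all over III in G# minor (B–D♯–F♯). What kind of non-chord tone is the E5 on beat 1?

Appoggiatura.

The harmony at that moment is B major triad (B, D♯, F♯); E5 is not a chord tone.
It is approached by leap up from B4 and left by step down to D♯5.
Leap in, step out, metrically accented — an appoggiatura.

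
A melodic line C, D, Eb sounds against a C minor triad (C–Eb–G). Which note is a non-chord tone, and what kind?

The harmony at that moment is C minor triad (C, Eb, G); D is not a chord tone.
It is approached by step up from C and left by step up to Eb.
Step in, step out in the same direction — a passing tone.

D is a passing tone.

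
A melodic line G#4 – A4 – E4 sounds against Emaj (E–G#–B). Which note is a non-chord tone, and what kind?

A4 is an escape tone.

The harmony at that moment is E major triad (E, G#, B); A4 is not a chord tone.
It is approached by step up from G#4 and left by leap down to E4.
Step in, leap out — an escape tone.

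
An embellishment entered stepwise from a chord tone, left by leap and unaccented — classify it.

Escape tone.

Approach: by step. Departure: by leap. Metric position: weak.
Step in, leap out, from a weak position — an escape tone (échappée). (It is the mirror image of the appoggiatura, which leaps in and steps out on a strong beat.)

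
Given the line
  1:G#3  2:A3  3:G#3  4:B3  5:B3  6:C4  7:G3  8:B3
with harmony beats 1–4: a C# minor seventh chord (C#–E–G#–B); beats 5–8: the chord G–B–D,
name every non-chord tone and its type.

The harmony at that moment is C# minor seventh chord (C#, E, G#, B); A3 is not a chord tone.
It is approached by step up from G#3 and left by step down to G#3.
Step away and step back to the same note — a neighbor tone (upper neighbor).
The harmony at that moment is G major triad (G, B, D); C4 is not a chord tone.
It is approached by step up from B3 and left by leap down to G3.
Step in, leap out — an escape tone.

A3 (beat 2) — neighbor tone; C4 (beat 6) — escape tone.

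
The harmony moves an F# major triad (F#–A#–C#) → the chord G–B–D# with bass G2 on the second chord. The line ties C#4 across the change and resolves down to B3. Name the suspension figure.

At the second chord the bass is G2. The suspended C#4 lies a fourth above the bass; after resolving down by step to B3, the interval above the bass becomes a third.
Suspension figures are named by those two intervals: 4–3.

4–3 suspension.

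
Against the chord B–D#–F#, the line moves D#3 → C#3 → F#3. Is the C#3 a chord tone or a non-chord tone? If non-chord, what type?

The harmony at that moment is B major triad (B, D#, F#); C#3 is not a chord tone.
It is approached by step down from D#3 and left by leap up to F#3.
Step in, leap out — an escape tone.

Non-chord tone — an escape tone.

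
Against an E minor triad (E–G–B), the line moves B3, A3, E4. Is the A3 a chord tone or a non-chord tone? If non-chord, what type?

The harmony at that moment is E minor triad (E, G, B); A3 is not a chord tone.
It is approached by step down from B3 and left by leap up to E4.
Step in, leap out — an escape tone.

Non-chord tone — an escape tone.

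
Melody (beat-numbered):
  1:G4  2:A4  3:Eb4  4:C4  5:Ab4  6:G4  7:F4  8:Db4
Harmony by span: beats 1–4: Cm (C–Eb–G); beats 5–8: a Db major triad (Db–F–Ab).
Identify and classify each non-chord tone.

The harmony at that moment is C minor triad (C, Eb, G); A4 is not a chord tone.
It is approached by step up from G4 and left by leap down to Eb4.
Step in, leap out — an escape tone.
The harmony at that moment is Db major triad (Db, F, Ab); G4 is not a chord tone.
It is approached by step down from Ab4 and left by step down to F4.
Step in, step out in the same direction — a passing tone.

A4 (beat 2) — escape tone; G4 (beat 6) — passing tone.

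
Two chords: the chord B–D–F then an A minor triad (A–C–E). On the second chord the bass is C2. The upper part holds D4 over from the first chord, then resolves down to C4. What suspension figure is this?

At the second chord the bass is C2. The suspended D4 lies a ninth above the bass; after resolving down by step to C4, the interval above the bass becomes an octave.
Suspension figures are named by those two intervals: 9–8.

9–8 suspension.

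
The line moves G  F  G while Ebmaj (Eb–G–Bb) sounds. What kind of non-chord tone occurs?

The harmony at that moment is Eb major triad (Eb, G, Bb); F is not a chord tone.
It is approached by step down from G and left by step up to G.
Step away and step back to the same note — a neighbor tone (lower neighbor).

F is a neighbor tone.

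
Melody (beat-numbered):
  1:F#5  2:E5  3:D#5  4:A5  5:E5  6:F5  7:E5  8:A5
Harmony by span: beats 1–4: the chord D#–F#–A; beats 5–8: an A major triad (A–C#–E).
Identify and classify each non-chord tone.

E5 (beat 2) — passing tone; F5 (beat 6) — neighbor tone.

The harmony at that moment is D# diminished triad (D#, F#, A); E5 is not a chord tone.
It is approached by step down from F#5 and left by step down to D#5.
Step in, step out in the same direction — a passing tone.
The harmony at that moment is A major triad (A, C#, E); F5 is not a chord tone.
It is approached by step up from E5 and left by step down to E5.
Step away and step back to the same note — a neighbor tone (upper neighbor).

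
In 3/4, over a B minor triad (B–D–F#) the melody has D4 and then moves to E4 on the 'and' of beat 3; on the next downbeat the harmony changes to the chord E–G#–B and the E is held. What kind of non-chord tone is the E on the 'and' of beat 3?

The harmony at that moment is B minor triad (B, D, F#); E4 is not a chord tone.
It is approached by step up from D4 and then sustained as the same pitch into the next harmony.
Arriving early and becoming a chord tone when the harmony changes — an anticipation.

Anticipation.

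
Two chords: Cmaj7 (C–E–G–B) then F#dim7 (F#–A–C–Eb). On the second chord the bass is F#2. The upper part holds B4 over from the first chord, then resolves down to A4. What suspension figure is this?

At the second chord the bass is F#2. The suspended B4 lies a fourth above the bass; after resolving down by step to A4, the interval above the bass becomes a third.
Suspension figures are named by those two intervals: 4–3.

4–3 suspension.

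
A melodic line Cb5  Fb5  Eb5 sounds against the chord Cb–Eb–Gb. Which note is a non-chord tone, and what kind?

Fb5 is an appoggiatura.

The harmony at that moment is Cb major triad (Cb, Eb, Gb); Fb5 is not a chord tone.
It is approached by leap up from Cb5 and left by step down to Eb5.
Leap in, step out — an appoggiatura.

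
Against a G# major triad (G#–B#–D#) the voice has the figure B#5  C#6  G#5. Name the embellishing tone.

C#6 is an escape tone.

The harmony at that moment is G# major triad (G#, B#, D#); C#6 is not a chord tone.
It is approached by step up from B#5 and left by leap down to G#5.
Step in, leap out — an escape tone.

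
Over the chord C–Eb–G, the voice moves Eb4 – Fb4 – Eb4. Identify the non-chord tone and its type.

The harmony at that moment is C minor triad (C, Eb, G); Fb4 is not a chord tone.
It is approached by step up from Eb4 and left by step down to Eb4.
Step away and step back to the same note — a neighbor tone (upper neighbor).

Fb4 is a neighbor tone.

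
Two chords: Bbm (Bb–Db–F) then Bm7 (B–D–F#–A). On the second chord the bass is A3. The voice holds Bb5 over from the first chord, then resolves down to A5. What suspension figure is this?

At the second chord the bass is A3. The suspended Bb5 lies a ninth above the bass; after resolving down by step to A5, the interval above the bass becomes an octave.
Suspension figures are named by those two intervals: 9–8.

9–8 suspension.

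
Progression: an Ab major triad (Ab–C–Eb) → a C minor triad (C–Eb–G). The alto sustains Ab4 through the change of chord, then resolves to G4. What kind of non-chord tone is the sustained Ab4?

Ab4 is a suspension.

The harmony at that moment is C minor triad (C, Eb, G); Ab4 is not a chord tone.
It is held over (the same pitch as the preceding Ab4) and left by step down to G4.
Held over from the previous chord and resolving down by step — a suspension.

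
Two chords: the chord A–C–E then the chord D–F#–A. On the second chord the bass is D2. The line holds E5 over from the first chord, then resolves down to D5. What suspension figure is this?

9–8 suspension.

At the second chord the bass is D2. The suspended E5 lies a ninth above the bass; after resolving down by step to D5, the interval above the bass becomes an octave.
Suspension figures are named by those two intervals: 9–8.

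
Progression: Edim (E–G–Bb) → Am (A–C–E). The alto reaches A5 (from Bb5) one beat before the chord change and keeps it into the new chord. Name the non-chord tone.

A5 is an anticipation.

The harmony at that moment is E diminished triad (E, G, Bb); A5 is not a chord tone.
It is approached by step down from Bb5 and then sustained as the same pitch into the next harmony.
Arriving early and becoming a chord tone when the harmony changes — an anticipation.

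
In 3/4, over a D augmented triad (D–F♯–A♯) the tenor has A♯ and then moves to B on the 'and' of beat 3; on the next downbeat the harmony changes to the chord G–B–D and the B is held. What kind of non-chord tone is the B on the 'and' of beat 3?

Anticipation.

The harmony at that moment is D augmented triad (D, F♯, A♯); B is not a chord tone.
It is approached by step up from A♯ and then sustained as the same pitch into the next harmony.
Arriving early and becoming a chord tone when the harmony changes — an anticipation.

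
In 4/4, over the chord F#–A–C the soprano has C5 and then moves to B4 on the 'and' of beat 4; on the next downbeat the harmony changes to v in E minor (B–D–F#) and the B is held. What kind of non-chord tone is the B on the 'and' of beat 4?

The harmony at that moment is F# diminished triad (F#, A, C); B4 is not a chord tone.
It is approached by step down from C5 and then sustained as the same pitch into the next harmony.
Arriving early and becoming a chord tone when the harmony changes — an anticipation.

Anticipation.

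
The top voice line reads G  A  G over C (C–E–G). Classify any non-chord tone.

A is a neighbor tone.

The harmony at that moment is C major triad (C, E, G); A is not a chord tone.
It is approached by step up from G and left by step down to G.
Step away and step back to the same note — a neighbor tone (upper neighbor).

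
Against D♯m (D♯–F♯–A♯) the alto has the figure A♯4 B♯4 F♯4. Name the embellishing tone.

The harmony at that moment is D♯ minor triad (D♯, F♯, A♯); B♯4 is not a chord tone.
It is approached by step up from A♯4 and left by leap down to F♯4.
Step in, leap out — an escape tone.

B♯4 is an escape tone.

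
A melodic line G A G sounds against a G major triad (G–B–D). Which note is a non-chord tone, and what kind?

The harmony at that moment is G major triad (G, B, D); A is not a chord tone.
It is approached by step up from G and left by step down to G.
Step away and step back to the same note — a neighbor tone (upper neighbor).

A is a neighbor tone.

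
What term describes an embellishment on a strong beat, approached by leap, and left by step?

Approach: by leap. Departure: by step. Metric position: strong.
Leap in, step out, in a metrically strong position — an appoggiatura. (It is the mirror image of the escape tone, which steps in and leaps out from a weak position.)

Appoggiatura.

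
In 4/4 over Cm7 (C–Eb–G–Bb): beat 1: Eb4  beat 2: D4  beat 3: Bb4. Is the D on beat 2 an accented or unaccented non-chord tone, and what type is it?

Unaccented escape tone.

The harmony at that moment is C minor seventh chord (C, Eb, G, Bb); D4 is not a chord tone.
It is approached by step down from Eb4 and left by leap up to Bb4.
Step in, leap out — an escape tone.
It falls on a weak beat, so it is unaccented.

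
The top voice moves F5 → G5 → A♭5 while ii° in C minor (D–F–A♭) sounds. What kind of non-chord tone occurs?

G5 is a passing tone.

The harmony at that moment is D diminished triad (D, F, A♭); G5 is not a chord tone.
It is approached by step up from F5 and left by step up to A♭5.
Step in, step out in the same direction — a passing tone.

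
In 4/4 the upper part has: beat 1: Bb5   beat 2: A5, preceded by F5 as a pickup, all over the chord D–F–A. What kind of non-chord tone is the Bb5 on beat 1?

The harmony at that moment is D minor triad (D, F, A); Bb5 is not a chord tone.
It is approached by leap up from F5 and left by step down to A5.
Leap in, step out, metrically accented — an appoggiatura.

Appoggiatura.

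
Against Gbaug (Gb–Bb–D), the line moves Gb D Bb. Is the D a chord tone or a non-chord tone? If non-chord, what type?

Chord tone (the fifth of Gb augmented triad).

Gb augmented triad contains Gb, Bb, D; D is the fifth, so it is a chord tone.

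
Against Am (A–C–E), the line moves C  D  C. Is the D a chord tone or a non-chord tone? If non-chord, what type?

The harmony at that moment is A minor triad (A, C, E); D is not a chord tone.
It is approached by step up from C and left by step down to C.
Step away and step back to the same note — a neighbor tone (upper neighbor).

Non-chord tone — a neighbor tone.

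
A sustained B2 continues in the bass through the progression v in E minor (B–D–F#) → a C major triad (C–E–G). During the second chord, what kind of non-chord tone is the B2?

Pedal tone (pedal point).

The harmony at that moment is C major triad (C, E, G); B2 is not a chord tone.
It is held over (the same pitch as the preceding B2) and then sustained as the same pitch into the next harmony.
Sustained through a change of harmony — a pedal tone.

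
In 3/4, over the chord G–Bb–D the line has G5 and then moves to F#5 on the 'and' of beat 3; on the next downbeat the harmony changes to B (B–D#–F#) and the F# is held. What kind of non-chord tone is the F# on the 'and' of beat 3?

The harmony at that moment is G minor triad (G, Bb, D); F#5 is not a chord tone.
It is approached by step down from G5 and then sustained as the same pitch into the next harmony.
Arriving early and becoming a chord tone when the harmony changes — an anticipation.

Anticipation.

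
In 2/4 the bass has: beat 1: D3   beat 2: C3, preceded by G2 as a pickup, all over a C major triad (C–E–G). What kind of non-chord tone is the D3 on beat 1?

The harmony at that moment is C major triad (C, E, G); D3 is not a chord tone.
It is approached by leap up from G2 and left by step down to C3.
Leap in, step out, metrically accented — an appoggiatura.

Appoggiatura.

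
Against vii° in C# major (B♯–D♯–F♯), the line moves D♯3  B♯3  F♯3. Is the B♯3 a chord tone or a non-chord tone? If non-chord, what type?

B# diminished triad contains B♯, D♯, F♯; B♯ is the root, so it is a chord tone.

Chord tone (the root of B# diminished triad).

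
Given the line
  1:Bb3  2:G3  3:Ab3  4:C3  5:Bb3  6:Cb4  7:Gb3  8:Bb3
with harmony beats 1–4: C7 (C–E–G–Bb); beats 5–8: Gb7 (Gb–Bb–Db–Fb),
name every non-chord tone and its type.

The harmony at that moment is C dominant seventh chord (C, E, G, Bb); Ab3 is not a chord tone.
It is approached by step up from G3 and left by leap down to C3.
Step in, leap out — an escape tone.
The harmony at that moment is Gb dominant seventh chord (Gb, Bb, Db, Fb); Cb4 is not a chord tone.
It is approached by step up from Bb3 and left by leap down to Gb3.
Step in, leap out — an escape tone.

Ab3 (beat 3) — escape tone; Cb4 (beat 6) — escape tone.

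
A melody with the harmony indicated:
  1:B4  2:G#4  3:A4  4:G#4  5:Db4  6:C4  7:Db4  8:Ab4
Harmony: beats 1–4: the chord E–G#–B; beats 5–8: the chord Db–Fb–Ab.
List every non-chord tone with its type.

The harmony at that moment is E major triad (E, G#, B); A4 is not a chord tone.
It is approached by step up from G#4 and left by step down to G#4.
Step away and step back to the same note — a neighbor tone (upper neighbor).
The harmony at that moment is Db minor triad (Db, Fb, Ab); C4 is not a chord tone.
It is approached by step down from Db4 and left by step up to Db4.
Step away and step back to the same note — a neighbor tone (lower neighbor).

A4 (beat 3) — neighbor tone; C4 (beat 6) — neighbor tone.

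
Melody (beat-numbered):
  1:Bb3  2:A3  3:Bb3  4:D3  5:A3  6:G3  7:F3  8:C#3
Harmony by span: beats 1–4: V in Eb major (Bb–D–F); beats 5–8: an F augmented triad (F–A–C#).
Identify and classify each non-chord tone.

The harmony at that moment is Bb major triad (Bb, D, F); A3 is not a chord tone.
It is approached by step down from Bb3 and left by step up to Bb3.
Step away and step back to the same note — a neighbor tone (lower neighbor).
The harmony at that moment is F augmented triad (F, A, C#); G3 is not a chord tone.
It is approached by step down from A3 and left by step down to F3.
Step in, step out in the same direction — a passing tone.

A3 (beat 2) — neighbor tone; G3 (beat 6) — passing tone.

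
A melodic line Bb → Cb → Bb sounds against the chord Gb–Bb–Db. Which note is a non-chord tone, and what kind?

The harmony at that moment is Gb major triad (Gb, Bb, Db); Cb is not a chord tone.
It is approached by step up from Bb and left by step down to Bb.
Step away and step back to the same note — a neighbor tone (upper neighbor).

Cb is a neighbor tone.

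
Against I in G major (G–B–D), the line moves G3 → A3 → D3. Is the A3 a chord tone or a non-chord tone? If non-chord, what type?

Non-chord tone — an escape tone.

The harmony at that moment is G major triad (G, B, D); A3 is not a chord tone.
It is approached by step up from G3 and left by leap down to D3.
Step in, leap out — an escape tone.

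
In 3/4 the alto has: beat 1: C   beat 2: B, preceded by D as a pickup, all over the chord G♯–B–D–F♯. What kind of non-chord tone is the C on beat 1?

Passing tone.

The harmony at that moment is G♯ half-diminished seventh chord (G♯, B, D, F♯); C is not a chord tone.
It is approached by step down from D and left by step down to B.
Step in, step out in the same direction — a passing tone.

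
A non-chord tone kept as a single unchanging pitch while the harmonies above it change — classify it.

Pedal tone.

Approach: none. Departure: none — a single pitch is sustained while the chords change around it, passing through harmonies that do not contain it.
No melodic motion at all; the dissonance is created entirely by the moving harmonies against the stationary note — a pedal tone (pedal point).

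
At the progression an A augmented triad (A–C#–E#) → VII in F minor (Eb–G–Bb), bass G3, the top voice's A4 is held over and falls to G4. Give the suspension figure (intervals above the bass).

9–8 suspension.

At the second chord the bass is G3. The suspended A4 lies a ninth above the bass; after resolving down by step to G4, the interval above the bass becomes an octave.
Suspension figures are named by those two intervals: 9–8.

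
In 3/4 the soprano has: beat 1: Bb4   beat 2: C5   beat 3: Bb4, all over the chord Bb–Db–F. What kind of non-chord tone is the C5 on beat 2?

Upper neighbor tone.

The harmony at that moment is Bb minor triad (Bb, Db, F); C5 is not a chord tone.
It is approached by step up from Bb4 and left by step down to Bb4.
Step away and step back to the same note — a neighbor tone (upper neighbor).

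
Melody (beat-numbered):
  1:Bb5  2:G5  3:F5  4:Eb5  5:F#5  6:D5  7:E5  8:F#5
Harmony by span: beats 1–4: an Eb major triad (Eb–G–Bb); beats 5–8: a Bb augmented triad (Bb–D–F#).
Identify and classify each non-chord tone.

The harmony at that moment is Eb major triad (Eb, G, Bb); F5 is not a chord tone.
It is approached by step down from G5 and left by step down to Eb5.
Step in, step out in the same direction — a passing tone.
The harmony at that moment is Bb augmented triad (Bb, D, F#); E5 is not a chord tone.
It is approached by step up from D5 and left by step up to F#5.
Step in, step out in the same direction — a passing tone.

F5 (beat 3) — passing tone; E5 (beat 7) — passing tone.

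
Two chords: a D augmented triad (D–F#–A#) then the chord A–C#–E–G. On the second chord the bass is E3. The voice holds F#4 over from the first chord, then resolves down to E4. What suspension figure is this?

9–8 suspension.

At the second chord the bass is E3. The suspended F#4 lies a ninth above the bass; after resolving down by step to E4, the interval above the bass becomes an octave.
Suspension figures are named by those two intervals: 9–8.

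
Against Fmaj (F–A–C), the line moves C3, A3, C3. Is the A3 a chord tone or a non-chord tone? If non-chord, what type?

Chord tone (the third of F major triad).

F major triad contains F, A, C; A is the third, so it is a chord tone.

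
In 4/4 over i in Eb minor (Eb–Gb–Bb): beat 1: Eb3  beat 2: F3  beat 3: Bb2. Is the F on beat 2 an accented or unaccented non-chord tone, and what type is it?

The harmony at that moment is Eb minor triad (Eb, Gb, Bb); F3 is not a chord tone.
It is approached by step up from Eb3 and left by leap down to Bb2.
Step in, leap out — an escape tone.
It falls on a weak beat, so it is unaccented.

Unaccented escape tone.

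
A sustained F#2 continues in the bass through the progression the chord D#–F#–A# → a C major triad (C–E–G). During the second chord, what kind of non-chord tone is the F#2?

Pedal tone (pedal point).

The harmony at that moment is C major triad (C, E, G); F#2 is not a chord tone.
It is held over (the same pitch as the preceding F#2) and then sustained as the same pitch into the next harmony.
Sustained through a change of harmony — a pedal tone.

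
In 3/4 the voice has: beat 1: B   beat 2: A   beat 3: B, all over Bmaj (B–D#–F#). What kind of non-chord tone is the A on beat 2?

The harmony at that moment is B major triad (B, D#, F#); A is not a chord tone.
It is approached by step down from B and left by step up to B.
Step away and step back to the same note — a neighbor tone (lower neighbor).

Lower neighbor tone.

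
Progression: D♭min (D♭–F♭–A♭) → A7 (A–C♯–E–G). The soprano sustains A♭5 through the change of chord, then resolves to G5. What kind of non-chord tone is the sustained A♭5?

The harmony at that moment is A dominant seventh chord (A, C♯, E, G); A♭5 is not a chord tone.
It is held over (the same pitch as the preceding A♭5) and left by step down to G5.
Held over from the previous chord and resolving down by step — a suspension.

A♭5 is a suspension.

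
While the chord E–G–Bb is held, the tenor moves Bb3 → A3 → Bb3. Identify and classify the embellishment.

A3 is a neighbor tone.

The harmony at that moment is E diminished triad (E, G, Bb); A3 is not a chord tone.
It is approached by step down from Bb3 and left by step up to Bb3.
Step away and step back to the same note — a neighbor tone (lower neighbor).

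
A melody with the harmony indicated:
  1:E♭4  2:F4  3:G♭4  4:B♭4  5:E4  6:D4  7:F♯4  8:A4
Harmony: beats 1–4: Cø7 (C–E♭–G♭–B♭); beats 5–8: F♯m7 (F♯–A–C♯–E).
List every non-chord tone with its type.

F4 (beat 2) — passing tone; D4 (beat 6) — escape tone.

The harmony at that moment is C half-diminished seventh chord (C, E♭, G♭, B♭); F4 is not a chord tone.
It is approached by step up from E♭4 and left by step up to G♭4.
Step in, step out in the same direction — a passing tone.
The harmony at that moment is F♯ minor seventh chord (F♯, A, C♯, E); D4 is not a chord tone.
It is approached by step down from E4 and left by leap up to F♯4.
Step in, leap out — an escape tone.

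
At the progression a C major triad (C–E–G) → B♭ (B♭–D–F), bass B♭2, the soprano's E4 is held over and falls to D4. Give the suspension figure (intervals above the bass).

4–3 suspension.

At the second chord the bass is B♭2. The suspended E4 lies a fourth above the bass; after resolving down by step to D4, the interval above the bass becomes a third.
Suspension figures are named by those two intervals: 4–3.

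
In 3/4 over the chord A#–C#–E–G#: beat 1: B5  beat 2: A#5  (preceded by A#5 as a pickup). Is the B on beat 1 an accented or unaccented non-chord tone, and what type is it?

Accented neighbor tone.

The harmony at that moment is A# half-diminished seventh chord (A#, C#, E, G#); B5 is not a chord tone.
It is approached by step up from A#5 and left by step down to A#5.
Step away and step back to the same note — a neighbor tone (upper neighbor).
It falls on the downbeat, so it is accented.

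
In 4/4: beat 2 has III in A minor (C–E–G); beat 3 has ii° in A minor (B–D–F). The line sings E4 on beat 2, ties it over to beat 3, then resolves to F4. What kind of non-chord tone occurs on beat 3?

Retardation.

The harmony at that moment is B diminished triad (B, D, F); E4 is not a chord tone.
It is held over (the same pitch as the preceding E4) and left by step up to F4.
Held over from the previous chord and resolving up by step — a retardation.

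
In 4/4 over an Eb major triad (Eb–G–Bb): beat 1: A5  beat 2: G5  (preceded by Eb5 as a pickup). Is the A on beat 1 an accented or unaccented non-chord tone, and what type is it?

Accented appoggiatura.

The harmony at that moment is Eb major triad (Eb, G, Bb); A5 is not a chord tone.
It is approached by leap up from Eb5 and left by step down to G5.
Leap in, step out — an appoggiatura.
It falls on the downbeat, so it is accented.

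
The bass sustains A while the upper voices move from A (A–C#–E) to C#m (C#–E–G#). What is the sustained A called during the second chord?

The harmony at that moment is C# minor triad (C#, E, G#); A is not a chord tone.
It is held over (the same pitch as the preceding A) and then sustained as the same pitch into the next harmony.
Sustained through a change of harmony — a pedal tone.

Pedal tone (pedal point).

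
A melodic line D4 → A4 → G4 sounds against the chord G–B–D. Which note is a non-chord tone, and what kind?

A4 is an appoggiatura.

The harmony at that moment is G major triad (G, B, D); A4 is not a chord tone.
It is approached by leap up from D4 and left by step down to G4.
Leap in, step out — an appoggiatura.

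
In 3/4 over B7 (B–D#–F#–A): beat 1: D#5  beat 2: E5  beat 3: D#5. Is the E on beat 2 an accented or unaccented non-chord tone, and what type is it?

Unaccented neighbor tone.

The harmony at that moment is B dominant seventh chord (B, D#, F#, A); E5 is not a chord tone.
It is approached by step up from D#5 and left by step down to D#5.
Step away and step back to the same note — a neighbor tone (upper neighbor).
It falls on a weak beat, so it is unaccented.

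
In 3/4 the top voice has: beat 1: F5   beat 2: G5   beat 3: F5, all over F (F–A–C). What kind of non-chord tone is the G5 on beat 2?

Upper neighbor tone.

The harmony at that moment is F major triad (F, A, C); G5 is not a chord tone.
It is approached by step up from F5 and left by step down to F5.
Step away and step back to the same note — a neighbor tone (upper neighbor).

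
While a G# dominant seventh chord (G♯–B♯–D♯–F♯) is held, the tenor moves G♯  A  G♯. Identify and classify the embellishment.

The harmony at that moment is G♯ dominant seventh chord (G♯, B♯, D♯, F♯); A is not a chord tone.
It is approached by step up from G♯ and left by step down to G♯.
Step away and step back to the same note — a neighbor tone (upper neighbor).

A is a neighbor tone.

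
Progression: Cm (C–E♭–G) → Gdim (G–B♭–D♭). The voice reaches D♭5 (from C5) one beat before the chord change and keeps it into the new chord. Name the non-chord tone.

The harmony at that moment is C minor triad (C, E♭, G); D♭5 is not a chord tone.
It is approached by step up from C5 and then sustained as the same pitch into the next harmony.
Arriving early and becoming a chord tone when the harmony changes — an anticipation.

D♭5 is an anticipation.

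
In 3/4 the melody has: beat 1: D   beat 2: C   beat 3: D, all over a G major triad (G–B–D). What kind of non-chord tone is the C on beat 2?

The harmony at that moment is G major triad (G, B, D); C is not a chord tone.
It is approached by step down from D and left by step up to D.
Step away and step back to the same note — a neighbor tone (lower neighbor).

Lower neighbor tone.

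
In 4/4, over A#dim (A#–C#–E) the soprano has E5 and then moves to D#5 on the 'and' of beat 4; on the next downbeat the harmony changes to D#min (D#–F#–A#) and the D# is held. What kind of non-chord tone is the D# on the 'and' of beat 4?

Anticipation.

The harmony at that moment is A# diminished triad (A#, C#, E); D#5 is not a chord tone.
It is approached by step down from E5 and then sustained as the same pitch into the next harmony.
Arriving early and becoming a chord tone when the harmony changes — an anticipation.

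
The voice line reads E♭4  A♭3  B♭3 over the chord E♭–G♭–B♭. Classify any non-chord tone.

The harmony at that moment is E♭ minor triad (E♭, G♭, B♭); A♭3 is not a chord tone.
It is approached by leap down from E♭4 and left by step up to B♭3.
Leap in, step out — an appoggiatura.

A♭3 is an appoggiatura.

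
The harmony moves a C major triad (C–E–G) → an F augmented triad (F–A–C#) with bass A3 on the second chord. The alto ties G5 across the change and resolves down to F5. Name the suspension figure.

At the second chord the bass is A3. The suspended G5 lies a seventh above the bass; after resolving down by step to F5, the interval above the bass becomes a sixth.
Suspension figures are named by those two intervals: 7–6.

7–6 suspension.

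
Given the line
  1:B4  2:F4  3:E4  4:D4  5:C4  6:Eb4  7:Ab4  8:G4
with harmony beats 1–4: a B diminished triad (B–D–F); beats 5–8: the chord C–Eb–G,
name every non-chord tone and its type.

The harmony at that moment is B diminished triad (B, D, F); E4 is not a chord tone.
It is approached by step down from F4 and left by step down to D4.
Step in, step out in the same direction — a passing tone.
The harmony at that moment is C minor triad (C, Eb, G); Ab4 is not a chord tone.
It is approached by leap up from Eb4 and left by step down to G4.
Leap in, step out — an appoggiatura.

E4 (beat 3) — passing tone; Ab4 (beat 7) — appoggiatura.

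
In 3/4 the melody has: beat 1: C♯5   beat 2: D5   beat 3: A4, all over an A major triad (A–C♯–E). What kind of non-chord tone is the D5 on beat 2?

The harmony at that moment is A major triad (A, C♯, E); D5 is not a chord tone.
It is approached by step up from C♯5 and left by leap down to A4.
Step in, leap out, on a weak beat — an escape tone.

Escape tone.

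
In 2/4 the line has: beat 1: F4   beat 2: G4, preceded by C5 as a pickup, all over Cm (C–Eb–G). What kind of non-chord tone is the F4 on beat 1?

The harmony at that moment is C minor triad (C, Eb, G); F4 is not a chord tone.
It is approached by leap down from C5 and left by step up to G4.
Leap in, step out, metrically accented — an appoggiatura.

Appoggiatura.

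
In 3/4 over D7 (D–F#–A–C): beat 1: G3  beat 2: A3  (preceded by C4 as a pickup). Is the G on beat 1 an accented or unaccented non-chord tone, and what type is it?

The harmony at that moment is D dominant seventh chord (D, F#, A, C); G3 is not a chord tone.
It is approached by leap down from C4 and left by step up to A3.
Leap in, step out — an appoggiatura.
It falls on the downbeat, so it is accented.

Accented appoggiatura.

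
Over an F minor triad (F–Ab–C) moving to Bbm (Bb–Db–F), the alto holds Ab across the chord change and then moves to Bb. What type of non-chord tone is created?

The harmony at that moment is Bb minor triad (Bb, Db, F); Ab is not a chord tone.
It is held over (the same pitch as the preceding Ab) and left by step up to Bb.
Held over from the previous chord and resolving up by step — a retardation.

Ab is a retardation.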